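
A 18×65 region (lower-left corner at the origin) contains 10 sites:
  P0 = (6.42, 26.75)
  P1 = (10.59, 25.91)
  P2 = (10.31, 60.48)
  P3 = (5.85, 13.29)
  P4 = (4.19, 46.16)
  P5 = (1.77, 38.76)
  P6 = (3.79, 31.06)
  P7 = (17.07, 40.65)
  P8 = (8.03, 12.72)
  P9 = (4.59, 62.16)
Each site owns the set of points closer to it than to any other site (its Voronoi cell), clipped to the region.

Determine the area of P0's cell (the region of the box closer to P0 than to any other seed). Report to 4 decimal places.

Area of P0's cell: 68.8435

1. box [0,18]×[0,65]: [(0, 0) (18, 0) (18, 65) (0, 65)]
2. ⊥bis P0·P1 via (8.505,26.33): [(0, 0) (3.2011, 0) (16.2946, 65) (0, 65)]  |A|=633.6121
3. ⊥bis P0·P2 via (8.365,43.615): [(0, 44.5797) (0, 0) (3.2011, 0) (11.9046, 43.2068)]  |A|=334.5077
4. ⊥bis P0·P3 via (6.135,20.02): [(0, 44.5797) (0, 20.2798) (7.2246, 19.9739) (11.9046, 43.2068)]  |A|=229.2814
5. ⊥bis P0·P4 via (5.305,36.455): [(0, 35.8455) (0, 20.2798) (7.2246, 19.9739) (10.6687, 37.0712)]  |A|=145.3209
6. ⊥bis P0·P5 via (4.095,32.755): [(0, 31.1695) (0, 20.2798) (7.2246, 19.9739) (10.2818, 35.1504)]  |A|=111.2727
7. ⊥bis P0·P6 via (5.105,28.905): [(0, 25.7899) (0, 20.2798) (7.2246, 19.9739) (9.5729, 31.6314)]  |A|=68.8435
8. ⊥bis P0·P7 via (11.745,33.7): [(0, 25.7899) (0, 20.2798) (7.2246, 19.9739) (9.5729, 31.6314)]  |A|=68.8435
9. ⊥bis P0·P8 via (7.225,19.735): [(0, 25.7899) (0, 20.2798) (7.2246, 19.9739) (9.5729, 31.6314)]  |A|=68.8435
10. ⊥bis P0·P9 via (5.505,44.455): [(0, 25.7899) (0, 20.2798) (7.2246, 19.9739) (9.5729, 31.6314)]  |A|=68.8435
11. canonical 4-gon: [(0, 25.7899) (0, 20.2798) (7.2246, 19.9739) (9.5729, 31.6314)]
12. shoelace: 68.8435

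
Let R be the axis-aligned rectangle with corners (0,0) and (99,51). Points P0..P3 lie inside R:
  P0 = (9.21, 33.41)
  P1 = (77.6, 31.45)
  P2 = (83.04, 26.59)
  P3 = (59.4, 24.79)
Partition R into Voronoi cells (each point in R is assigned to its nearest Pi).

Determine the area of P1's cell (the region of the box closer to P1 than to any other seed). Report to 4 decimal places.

1. box [0,99]×[0,51]: [(0, 0) (99, 0) (99, 51) (0, 51)]
2. ⊥bis P1·P0 via (43.405,32.43): [(42.4756, 0) (99, 0) (99, 51) (43.9372, 51)]  |A|=2845.474
3. ⊥bis P1·P2 via (80.32,29.02): [(42.4756, 0) (54.394, 0) (99, 49.9293) (99, 51) (43.9372, 51)]  |A|=1731.9019
4. ⊥bis P1·P3 via (68.5,28.12): [(71.701, 19.3724) (99, 49.9293) (99, 51) (60.1274, 51)]  |A|=629.3369
5. canonical 4-gon: [(71.701, 19.3724) (99, 49.9293) (99, 51) (60.1274, 51)]
6. shoelace: 629.3369

Area of P1's cell: 629.3369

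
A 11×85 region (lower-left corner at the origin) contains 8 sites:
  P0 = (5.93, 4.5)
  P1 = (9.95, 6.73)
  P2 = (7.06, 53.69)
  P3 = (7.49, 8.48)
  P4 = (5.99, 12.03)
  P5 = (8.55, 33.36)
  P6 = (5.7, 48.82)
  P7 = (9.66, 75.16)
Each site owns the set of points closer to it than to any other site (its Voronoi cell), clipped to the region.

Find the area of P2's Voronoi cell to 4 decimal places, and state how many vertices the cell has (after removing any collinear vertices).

1. box [0,11]×[0,85]: [(0, 0) (11, 0) (11, 85) (0, 85)]
2. ⊥bis P2·P0 via (6.495,29.095): [(0, 29.2442) (11, 28.9915) (11, 85) (0, 85)]  |A|=614.7036
3. ⊥bis P2·P1 via (8.505,30.21): [(0, 29.6866) (11, 30.3635) (11, 85) (0, 85)]  |A|=604.7243
4. ⊥bis P2·P3 via (7.275,31.085): [(0, 31.0158) (11, 31.1204) (11, 85) (0, 85)]  |A|=593.2507
5. ⊥bis P2·P4 via (6.525,32.86): [(0, 33.0276) (11, 32.7451) (11, 85) (0, 85)]  |A|=573.2504
6. ⊥bis P2·P5 via (7.805,43.525): [(0, 42.953) (11, 43.7592) (11, 85) (0, 85)]  |A|=458.0833
7. ⊥bis P2·P6 via (6.38,51.255): [(0, 53.0367) (11, 49.9648) (11, 85) (0, 85)]  |A|=368.4918
8. ⊥bis P2·P7 via (8.36,64.425): [(0, 65.4374) (0, 53.0367) (11, 49.9648) (11, 64.1053)]  |A|=145.9765
9. canonical 4-gon: [(0, 65.4374) (0, 53.0367) (11, 49.9648) (11, 64.1053)]
10. shoelace: 145.9765

Area of P2's cell: 145.9765 (4 vertices)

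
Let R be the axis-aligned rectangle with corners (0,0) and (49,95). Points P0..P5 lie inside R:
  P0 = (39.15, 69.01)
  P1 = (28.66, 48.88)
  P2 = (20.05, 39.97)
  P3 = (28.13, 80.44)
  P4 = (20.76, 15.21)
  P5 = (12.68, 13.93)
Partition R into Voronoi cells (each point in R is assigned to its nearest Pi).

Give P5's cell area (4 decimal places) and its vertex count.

1. box [0,49]×[0,95]: [(0, 0) (49, 0) (49, 95) (0, 95)]
2. ⊥bis P5·P0 via (25.915,41.47): [(0, 53.9241) (0, 0) (49, 0) (49, 30.376)]  |A|=2065.3506
3. ⊥bis P5·P1 via (20.67,31.405): [(0, 40.8558) (0, 0) (49, 0) (49, 18.4518)]  |A|=1453.0377
4. ⊥bis P5·P2 via (16.365,26.95): [(0, 31.5817) (0, 0) (49, 0) (49, 17.7134)]  |A|=1207.7315
5. ⊥bis P5·P3 via (20.405,47.185): [(0, 31.5817) (0, 0) (49, 0) (49, 17.7134)]  |A|=1207.7315
6. ⊥bis P5·P4 via (16.72,14.57): [(14.6834, 27.4259) (0, 31.5817) (0, 0) (19.0281, 0)]  |A|=492.7957
7. canonical 4-gon: [(14.6834, 27.4259) (0, 31.5817) (0, 0) (19.0281, 0)]
8. shoelace: 492.7957

Area of P5's cell: 492.7957 (4 vertices)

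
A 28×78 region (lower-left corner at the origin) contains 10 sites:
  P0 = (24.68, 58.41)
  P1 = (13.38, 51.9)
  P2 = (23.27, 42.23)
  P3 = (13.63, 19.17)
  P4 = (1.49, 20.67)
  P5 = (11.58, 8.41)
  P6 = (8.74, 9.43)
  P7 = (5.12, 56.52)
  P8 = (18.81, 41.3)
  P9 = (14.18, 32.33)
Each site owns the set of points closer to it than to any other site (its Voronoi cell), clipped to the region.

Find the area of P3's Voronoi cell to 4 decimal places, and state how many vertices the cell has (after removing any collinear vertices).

Area of P3's cell: 256.8545 (5 vertices)

1. box [0,28]×[0,78]: [(0, 0) (28, 0) (28, 78) (0, 78)]
2. ⊥bis P3·P0 via (19.155,38.79): [(0, 44.1841) (0, 0) (28, 0) (28, 36.2992)]  |A|=1126.7662
3. ⊥bis P3·P1 via (13.505,35.535): [(0, 35.4318) (0, 0) (28, 0) (28, 35.6457)]  |A|=995.0859
4. ⊥bis P3·P2 via (18.45,30.7): [(7.0029, 35.4853) (0, 35.4318) (0, 0) (28, 0) (28, 26.7077)]  |A|=901.2499
5. ⊥bis P3·P4 via (7.56,19.92): [(9.3614, 34.4994) (5.0987, 0) (28, 0) (28, 26.7077)]  |A|=643.9374
6. ⊥bis P3·P5 via (12.605,13.79): [(9.3614, 34.4994) (6.936, 14.8701) (28, 10.8569) (28, 26.7077)]  |A|=359.3206
7. ⊥bis P3·P6 via (11.185,14.3): [(9.3614, 34.4994) (7.1179, 16.3419) (11.9537, 13.9141) (28, 10.8569) (28, 26.7077)]  |A|=355.5411
8. ⊥bis P3·P7 via (9.375,37.845): [(9.3614, 34.4994) (7.1179, 16.3419) (11.9537, 13.9141) (28, 10.8569) (28, 26.7077)]  |A|=355.5411
9. ⊥bis P3·P8 via (16.22,30.235): [(23.8149, 28.4572) (9.0421, 31.9151) (7.1179, 16.3419) (11.9537, 13.9141) (28, 10.8569) (28, 26.7077)]  |A|=335.9007
10. ⊥bis P3·P9 via (13.905,25.75): [(8.3092, 25.9839) (7.1179, 16.3419) (11.9537, 13.9141) (28, 10.8569) (28, 25.1609)]  |A|=256.8545
11. canonical 5-gon: [(8.3092, 25.9839) (7.1179, 16.3419) (11.9537, 13.9141) (28, 10.8569) (28, 25.1609)]
12. shoelace: 256.8545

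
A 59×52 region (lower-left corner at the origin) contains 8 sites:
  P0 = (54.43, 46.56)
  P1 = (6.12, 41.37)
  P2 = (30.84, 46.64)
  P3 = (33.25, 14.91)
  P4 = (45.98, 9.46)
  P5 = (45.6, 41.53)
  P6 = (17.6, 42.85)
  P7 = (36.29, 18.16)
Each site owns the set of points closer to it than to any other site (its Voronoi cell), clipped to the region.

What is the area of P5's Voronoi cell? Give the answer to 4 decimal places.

Area of P5's cell: 367.9889

1. box [0,59]×[0,52]: [(0, 0) (59, 0) (59, 52) (0, 52)]
2. ⊥bis P5·P0 via (50.015,44.045): [(0, 0) (59, 0) (59, 28.2721) (45.4834, 52) (0, 52)]  |A|=2907.6404
3. ⊥bis P5·P1 via (25.86,41.45): [(26.028, 0) (59, 0) (59, 28.2721) (45.4834, 52) (25.8172, 52)]  |A|=1559.6645
4. ⊥bis P5·P2 via (38.22,44.085): [(25.9925, 8.7663) (26.028, 0) (59, 0) (59, 28.2721) (45.4834, 52) (40.9602, 52)]  |A|=1232.3211
5. ⊥bis P5·P3 via (39.425,28.22): [(33.6543, 30.8972) (59, 19.1384) (59, 28.2721) (45.4834, 52) (40.9602, 52)]  |A|=446.4345
6. ⊥bis P5·P4 via (45.79,25.495): [(33.6543, 30.8972) (45.3109, 25.4893) (59, 25.6515) (59, 28.2721) (45.4834, 52) (40.9602, 52)]  |A|=401.8552
7. ⊥bis P5·P6 via (31.6,42.19): [(33.6543, 30.8972) (45.3109, 25.4893) (59, 25.6515) (59, 28.2721) (45.4834, 52) (40.9602, 52)]  |A|=401.8552
8. ⊥bis P5·P7 via (40.945,29.845): [(34.2178, 32.5249) (51.6889, 25.5649) (59, 25.6515) (59, 28.2721) (45.4834, 52) (40.9602, 52)]  |A|=367.9889
9. canonical 6-gon: [(34.2178, 32.5249) (51.6889, 25.5649) (59, 25.6515) (59, 28.2721) (45.4834, 52) (40.9602, 52)]
10. shoelace: 367.9889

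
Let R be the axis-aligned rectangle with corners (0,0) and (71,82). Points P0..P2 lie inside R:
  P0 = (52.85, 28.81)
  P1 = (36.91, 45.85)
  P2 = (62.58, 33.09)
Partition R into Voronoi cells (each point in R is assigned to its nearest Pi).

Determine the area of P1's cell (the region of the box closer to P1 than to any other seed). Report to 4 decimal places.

1. box [0,71]×[0,82]: [(0, 0) (71, 0) (71, 82) (0, 82)]
2. ⊥bis P1·P0 via (44.88,37.33): [(0, 0) (4.9739, 0) (71, 61.7638) (71, 82) (0, 82)]  |A|=3782.987
3. ⊥bis P1·P2 via (49.745,39.47): [(0, 0) (4.9739, 0) (51.985, 43.9764) (70.8857, 82) (0, 82)]  |A|=3588.4196
4. canonical 5-gon: [(0, 0) (4.9739, 0) (51.985, 43.9764) (70.8857, 82) (0, 82)]
5. shoelace: 3588.4196

Area of P1's cell: 3588.4196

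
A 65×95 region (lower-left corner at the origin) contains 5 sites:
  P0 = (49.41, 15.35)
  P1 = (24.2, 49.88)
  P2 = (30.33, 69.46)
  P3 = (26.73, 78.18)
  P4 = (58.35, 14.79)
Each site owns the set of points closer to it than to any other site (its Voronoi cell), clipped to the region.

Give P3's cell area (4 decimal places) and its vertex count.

Area of P3's cell: 1252.0567 (5 vertices)

1. box [0,65]×[0,95]: [(0, 0) (65, 0) (65, 95) (0, 95)]
2. ⊥bis P3·P0 via (38.07,46.765): [(0, 33.0227) (65, 56.486) (65, 95) (0, 95)]  |A|=3265.9657
3. ⊥bis P3·P1 via (25.465,64.03): [(0, 66.3066) (65, 60.4956) (65, 95) (0, 95)]  |A|=2053.9301
4. ⊥bis P3·P2 via (28.53,73.82): [(0, 66.3066) (8.4919, 65.5474) (65, 88.8764) (65, 95) (0, 95)]  |A|=1252.0567
5. ⊥bis P3·P4 via (42.54,46.485): [(0, 66.3066) (8.4919, 65.5474) (65, 88.8764) (65, 95) (0, 95)]  |A|=1252.0567
6. canonical 5-gon: [(0, 66.3066) (8.4919, 65.5474) (65, 88.8764) (65, 95) (0, 95)]
7. shoelace: 1252.0567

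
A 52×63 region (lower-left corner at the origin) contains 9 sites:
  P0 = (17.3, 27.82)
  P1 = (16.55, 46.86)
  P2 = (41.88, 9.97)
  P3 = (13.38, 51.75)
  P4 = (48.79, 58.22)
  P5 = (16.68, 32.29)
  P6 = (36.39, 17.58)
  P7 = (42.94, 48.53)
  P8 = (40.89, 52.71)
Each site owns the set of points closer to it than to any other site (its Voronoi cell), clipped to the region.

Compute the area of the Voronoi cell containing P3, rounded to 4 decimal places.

1. box [0,52]×[0,63]: [(0, 0) (52, 0) (52, 63) (0, 63)]
2. ⊥bis P3·P0 via (15.34,39.785): [(0, 37.2721) (52, 45.7903) (52, 63) (0, 63)]  |A|=1116.3762
3. ⊥bis P3·P1 via (14.965,49.305): [(0, 39.6038) (36.0907, 63) (0, 63)]  |A|=422.1936
4. ⊥bis P3·P2 via (27.63,30.86): [(0, 39.6038) (36.0907, 63) (0, 63)]  |A|=422.1936
5. ⊥bis P3·P4 via (31.085,54.985): [(0, 39.6038) (30.3057, 59.2498) (29.6205, 63) (0, 63)]  |A|=410.0614
6. ⊥bis P3·P5 via (15.03,42.02): [(0, 39.6038) (30.3057, 59.2498) (29.6205, 63) (0, 63)]  |A|=410.0614
7. ⊥bis P3·P6 via (24.885,34.665): [(0, 39.6038) (30.3057, 59.2498) (29.6205, 63) (0, 63)]  |A|=410.0614
8. ⊥bis P3·P7 via (28.16,50.14): [(0, 39.6038) (29.0647, 58.4453) (29.5609, 63) (0, 63)]  |A|=407.3228
9. ⊥bis P3·P8 via (27.135,52.23): [(0, 39.6038) (26.9656, 57.0845) (26.7592, 63) (0, 63)]  |A|=394.5933
10. canonical 4-gon: [(0, 39.6038) (26.9656, 57.0845) (26.7592, 63) (0, 63)]
11. shoelace: 394.5933

Area of P3's cell: 394.5933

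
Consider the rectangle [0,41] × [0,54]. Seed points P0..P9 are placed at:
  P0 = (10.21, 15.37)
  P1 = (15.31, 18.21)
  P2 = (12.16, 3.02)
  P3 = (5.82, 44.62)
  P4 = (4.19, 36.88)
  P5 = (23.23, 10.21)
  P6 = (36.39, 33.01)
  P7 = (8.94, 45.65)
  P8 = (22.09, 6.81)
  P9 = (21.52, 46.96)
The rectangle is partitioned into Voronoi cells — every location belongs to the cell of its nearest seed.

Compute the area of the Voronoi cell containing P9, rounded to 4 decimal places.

1. box [0,41]×[0,54]: [(0, 0) (41, 0) (41, 54) (0, 54)]
2. ⊥bis P9·P0 via (15.865,31.165): [(0, 36.8451) (41, 22.166) (41, 54) (0, 54)]  |A|=1004.2722
3. ⊥bis P9·P1 via (18.415,32.585): [(0, 36.8451) (1.9885, 36.1331) (41, 27.7066) (41, 54) (0, 54)]  |A|=896.199
4. ⊥bis P9·P2 via (16.84,24.99): [(0, 36.8451) (1.9885, 36.1331) (41, 27.7066) (41, 54) (0, 54)]  |A|=896.199
5. ⊥bis P9·P3 via (13.67,45.79): [(15.5458, 33.2048) (41, 27.7066) (41, 54) (12.4463, 54)]  |A|=631.5288
6. ⊥bis P9·P4 via (12.855,41.92): [(14.7263, 38.7027) (18.266, 32.6172) (41, 27.7066) (41, 54) (12.4463, 54)]  |A|=624.2917
7. ⊥bis P9·P5 via (22.375,28.585): [(14.7263, 38.7027) (18.266, 32.6172) (34.3532, 29.1424) (41, 29.4516) (41, 54) (12.4463, 54)]  |A|=618.4924
8. ⊥bis P9·P6 via (28.955,39.985): [(14.7263, 38.7027) (18.266, 32.6172) (21.4066, 31.9388) (41, 52.8244) (41, 54) (12.4463, 54)]  |A|=378.2212
9. ⊥bis P9·P7 via (15.23,46.305): [(16.3041, 35.9901) (18.266, 32.6172) (21.4066, 31.9388) (41, 52.8244) (41, 54) (14.4287, 54)]  |A|=351.3945
10. ⊥bis P9·P8 via (21.805,26.885): [(16.3041, 35.9901) (18.266, 32.6172) (21.4066, 31.9388) (41, 52.8244) (41, 54) (14.4287, 54)]  |A|=351.3945
11. canonical 6-gon: [(16.3041, 35.9901) (18.266, 32.6172) (21.4066, 31.9388) (41, 52.8244) (41, 54) (14.4287, 54)]
12. shoelace: 351.3945

Area of P9's cell: 351.3945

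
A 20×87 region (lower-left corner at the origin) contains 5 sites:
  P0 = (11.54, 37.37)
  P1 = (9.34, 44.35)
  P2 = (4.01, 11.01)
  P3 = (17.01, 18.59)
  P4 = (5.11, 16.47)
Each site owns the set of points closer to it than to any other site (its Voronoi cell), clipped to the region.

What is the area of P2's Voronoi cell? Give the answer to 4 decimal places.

Area of P2's cell: 205.1090

1. box [0,20]×[0,87]: [(0, 0) (20, 0) (20, 87) (0, 87)]
2. ⊥bis P2·P0 via (7.775,24.19): [(0, 26.411) (0, 0) (20, 0) (20, 20.6978)]  |A|=471.0881
3. ⊥bis P2·P1 via (6.675,27.68): [(0, 26.411) (0, 0) (20, 0) (20, 20.6978)]  |A|=471.0881
4. ⊥bis P2·P3 via (10.51,14.8): [(4.4873, 25.1292) (0, 26.411) (0, 0) (19.1395, 0)]  |A|=299.7374
5. ⊥bis P2·P4 via (4.56,13.74): [(12.0023, 12.2406) (0, 14.6587) (0, 0) (19.1395, 0)]  |A|=205.109
6. canonical 4-gon: [(12.0023, 12.2406) (0, 14.6587) (0, 0) (19.1395, 0)]
7. shoelace: 205.109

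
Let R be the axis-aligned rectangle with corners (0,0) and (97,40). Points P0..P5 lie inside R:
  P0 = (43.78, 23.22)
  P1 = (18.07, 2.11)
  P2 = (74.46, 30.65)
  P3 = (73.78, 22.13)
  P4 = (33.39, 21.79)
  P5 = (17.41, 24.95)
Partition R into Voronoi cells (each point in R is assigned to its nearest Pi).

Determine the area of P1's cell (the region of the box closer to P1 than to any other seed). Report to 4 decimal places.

1. box [0,97]×[0,40]: [(0, 0) (97, 0) (97, 40) (0, 40)]
2. ⊥bis P1·P0 via (30.925,12.665): [(0, 0) (41.324, 0) (8.4807, 40) (0, 40)]  |A|=996.0947
3. ⊥bis P1·P2 via (46.265,16.38): [(0, 0) (41.324, 0) (8.4807, 40) (0, 40)]  |A|=996.0947
4. ⊥bis P1·P3 via (45.925,12.12): [(0, 0) (41.324, 0) (8.4807, 40) (0, 40)]  |A|=996.0947
5. ⊥bis P1·P4 via (25.73,11.95): [(0, 31.9797) (0, 0) (41.0809, 0)]  |A|=656.8767
6. ⊥bis P1·P5 via (17.74,13.53): [(23.487, 13.6961) (0, 13.0174) (0, 0) (41.0809, 0)]  |A|=434.1931
7. canonical 4-gon: [(23.487, 13.6961) (0, 13.0174) (0, 0) (41.0809, 0)]
8. shoelace: 434.1931

Area of P1's cell: 434.1931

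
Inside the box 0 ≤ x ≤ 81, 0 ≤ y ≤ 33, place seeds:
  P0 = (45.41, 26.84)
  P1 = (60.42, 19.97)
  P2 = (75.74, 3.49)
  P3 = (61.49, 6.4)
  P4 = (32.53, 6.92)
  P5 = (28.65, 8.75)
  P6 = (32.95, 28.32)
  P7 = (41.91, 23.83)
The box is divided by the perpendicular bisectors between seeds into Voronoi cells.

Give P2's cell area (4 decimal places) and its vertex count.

1. box [0,81]×[0,33]: [(0, 0) (81, 0) (81, 33) (0, 33)]
2. ⊥bis P2·P0 via (60.575,15.165): [(48.9, 0) (81, 0) (81, 33) (74.3055, 33)]  |A|=640.1086
3. ⊥bis P2·P1 via (68.08,11.73): [(55.4618, 0) (81, 0) (81, 23.7406)]  |A|=303.1455
4. ⊥bis P2·P3 via (68.615,4.945): [(70.4506, 13.9337) (67.6052, 0) (81, 0) (81, 23.7406)]  |A|=218.5444
5. ⊥bis P2·P4 via (54.135,5.205): [(70.4506, 13.9337) (67.6052, 0) (81, 0) (81, 23.7406)]  |A|=218.5444
6. ⊥bis P2·P5 via (52.195,6.12): [(70.4506, 13.9337) (67.6052, 0) (81, 0) (81, 23.7406)]  |A|=218.5444
7. ⊥bis P2·P6 via (54.345,15.905): [(70.4506, 13.9337) (67.6052, 0) (81, 0) (81, 23.7406)]  |A|=218.5444
8. ⊥bis P2·P7 via (58.825,13.66): [(70.4506, 13.9337) (67.6052, 0) (81, 0) (81, 23.7406)]  |A|=218.5444
9. canonical 4-gon: [(70.4506, 13.9337) (67.6052, 0) (81, 0) (81, 23.7406)]
10. shoelace: 218.5444

Area of P2's cell: 218.5444 (4 vertices)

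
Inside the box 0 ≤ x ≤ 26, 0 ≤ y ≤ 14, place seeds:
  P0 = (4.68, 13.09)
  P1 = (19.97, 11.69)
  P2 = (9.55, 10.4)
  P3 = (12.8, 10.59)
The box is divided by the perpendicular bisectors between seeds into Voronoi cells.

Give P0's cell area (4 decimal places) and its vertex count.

1. box [0,26]×[0,14]: [(0, 0) (26, 0) (26, 14) (0, 14)]
2. ⊥bis P0·P1 via (12.325,12.39): [(0, 0) (11.1905, 0) (12.4724, 14) (0, 14)]  |A|=165.6406
3. ⊥bis P0·P2 via (7.115,11.745): [(0, 0) (0.6275, 0) (8.3606, 14) (0, 14)]  |A|=62.9166
4. ⊥bis P0·P3 via (8.74,11.84): [(0, 0) (0.6275, 0) (8.3606, 14) (0, 14)]  |A|=62.9166
5. canonical 4-gon: [(0, 0) (0.6275, 0) (8.3606, 14) (0, 14)]
6. shoelace: 62.9166

Area of P0's cell: 62.9166 (4 vertices)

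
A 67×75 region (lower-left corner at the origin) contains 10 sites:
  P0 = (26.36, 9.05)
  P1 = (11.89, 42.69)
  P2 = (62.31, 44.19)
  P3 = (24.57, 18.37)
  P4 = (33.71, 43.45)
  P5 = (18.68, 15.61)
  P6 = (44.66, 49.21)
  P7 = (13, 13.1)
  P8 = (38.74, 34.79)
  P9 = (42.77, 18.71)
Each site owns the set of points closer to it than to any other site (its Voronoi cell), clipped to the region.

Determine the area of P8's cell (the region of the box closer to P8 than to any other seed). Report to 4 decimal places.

1. box [0,67]×[0,75]: [(0, 0) (67, 0) (67, 75) (0, 75)]
2. ⊥bis P8·P0 via (32.55,21.92): [(0, 37.5754) (67, 5.3508) (67, 75) (0, 75)]  |A|=3586.9733
3. ⊥bis P8·P1 via (25.315,38.74): [(21.8765, 27.0535) (67, 5.3508) (67, 75) (35.9837, 75)]  |A|=2314.9679
4. ⊥bis P8·P2 via (50.525,39.49): [(21.8765, 27.0535) (63.4614, 7.0528) (36.3632, 75) (35.9837, 75)]  |A|=1150.8928
5. ⊥bis P8·P3 via (31.655,26.58): [(23.7455, 33.4057) (42.7268, 17.0253) (63.4614, 7.0528) (36.3632, 75) (35.9837, 75)]  |A|=1075.2996
6. ⊥bis P8·P4 via (36.225,39.12): [(24.8081, 32.4887) (42.7268, 17.0253) (63.4614, 7.0528) (47.9553, 45.9333)]  |A|=625.1906
7. ⊥bis P8·P5 via (28.71,25.2): [(24.8081, 32.4887) (42.7268, 17.0253) (63.4614, 7.0528) (47.9553, 45.9333)]  |A|=625.1906
8. ⊥bis P8·P6 via (41.7,42): [(41.3973, 42.1243) (24.8081, 32.4887) (42.7268, 17.0253) (63.4614, 7.0528) (51.0558, 38.1591)]  |A|=593.7938
9. ⊥bis P8·P7 via (25.87,23.945): [(41.3973, 42.1243) (24.8081, 32.4887) (42.7268, 17.0253) (63.4614, 7.0528) (51.0558, 38.1591)]  |A|=593.7938
10. ⊥bis P8·P9 via (40.755,26.75): [(41.3973, 42.1243) (24.8081, 32.4887) (33.5504, 24.9444) (54.2564, 30.1337) (51.0558, 38.1591)]  |A|=294.6097
11. canonical 5-gon: [(41.3973, 42.1243) (24.8081, 32.4887) (33.5504, 24.9444) (54.2564, 30.1337) (51.0558, 38.1591)]
12. shoelace: 294.6097

Area of P8's cell: 294.6097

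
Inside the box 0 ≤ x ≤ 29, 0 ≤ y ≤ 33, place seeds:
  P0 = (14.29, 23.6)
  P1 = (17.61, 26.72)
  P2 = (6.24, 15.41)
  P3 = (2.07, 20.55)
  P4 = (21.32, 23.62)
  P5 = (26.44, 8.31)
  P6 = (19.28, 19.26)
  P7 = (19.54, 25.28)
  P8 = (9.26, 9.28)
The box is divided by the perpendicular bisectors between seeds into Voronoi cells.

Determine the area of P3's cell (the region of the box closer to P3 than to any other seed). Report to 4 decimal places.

Area of P3's cell: 108.4713

1. box [0,29]×[0,33]: [(0, 0) (29, 0) (29, 33) (0, 33)]
2. ⊥bis P3·P0 via (8.18,22.075): [(0, 0) (13.6897, 0) (5.4532, 33) (0, 33)]  |A|=315.8585
3. ⊥bis P3·P1 via (9.84,23.635): [(0, 0) (13.6897, 0) (5.4532, 33) (0, 33)]  |A|=315.8585
4. ⊥bis P3·P2 via (4.155,17.98): [(0, 14.6091) (8.3522, 21.3851) (5.4532, 33) (0, 33)]  |A|=108.4713
5. ⊥bis P3·P4 via (11.695,22.085): [(0, 14.6091) (8.3522, 21.3851) (5.4532, 33) (0, 33)]  |A|=108.4713
6. ⊥bis P3·P5 via (14.255,14.43): [(0, 14.6091) (8.3522, 21.3851) (5.4532, 33) (0, 33)]  |A|=108.4713
7. ⊥bis P3·P6 via (10.675,19.905): [(0, 14.6091) (8.3522, 21.3851) (5.4532, 33) (0, 33)]  |A|=108.4713
8. ⊥bis P3·P7 via (10.805,22.915): [(0, 14.6091) (8.3522, 21.3851) (5.4532, 33) (0, 33)]  |A|=108.4713
9. ⊥bis P3·P8 via (5.665,14.915): [(0, 14.6091) (8.3522, 21.3851) (5.4532, 33) (0, 33)]  |A|=108.4713
10. canonical 4-gon: [(0, 14.6091) (8.3522, 21.3851) (5.4532, 33) (0, 33)]
11. shoelace: 108.4713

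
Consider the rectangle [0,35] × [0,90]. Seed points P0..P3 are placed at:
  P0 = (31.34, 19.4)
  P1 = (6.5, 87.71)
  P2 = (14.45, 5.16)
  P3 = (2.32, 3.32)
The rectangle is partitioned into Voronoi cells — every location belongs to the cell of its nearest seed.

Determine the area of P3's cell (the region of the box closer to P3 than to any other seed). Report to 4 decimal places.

Area of P3's cell: 235.6371

1. box [0,35]×[0,90]: [(0, 0) (35, 0) (35, 90) (0, 90)]
2. ⊥bis P3·P0 via (16.83,11.36): [(0, 41.7335) (0, 0) (23.1246, 0)]  |A|=482.5354
3. ⊥bis P3·P1 via (4.41,45.515): [(0, 41.7335) (0, 0) (23.1246, 0)]  |A|=482.5354
4. ⊥bis P3·P2 via (8.385,4.24): [(3.7145, 35.0299) (0, 41.7335) (0, 0) (9.0282, 0)]  |A|=235.6371
5. canonical 4-gon: [(3.7145, 35.0299) (0, 41.7335) (0, 0) (9.0282, 0)]
6. shoelace: 235.6371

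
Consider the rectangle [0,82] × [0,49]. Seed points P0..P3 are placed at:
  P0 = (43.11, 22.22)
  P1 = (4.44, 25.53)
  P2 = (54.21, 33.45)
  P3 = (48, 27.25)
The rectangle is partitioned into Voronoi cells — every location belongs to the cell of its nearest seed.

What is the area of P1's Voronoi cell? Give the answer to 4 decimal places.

1. box [0,82]×[0,49]: [(0, 0) (82, 0) (82, 49) (0, 49)]
2. ⊥bis P1·P0 via (23.775,23.875): [(0, 0) (21.7314, 0) (25.9256, 49) (0, 49)]  |A|=1167.5964
3. ⊥bis P1·P2 via (29.325,29.49): [(0, 0) (21.7314, 0) (25.9256, 49) (0, 49)]  |A|=1167.5964
4. ⊥bis P1·P3 via (26.22,26.39): [(0, 0) (21.7314, 0) (25.5161, 44.2161) (25.3272, 49) (0, 49)]  |A|=1166.1651
5. canonical 5-gon: [(0, 0) (21.7314, 0) (25.5161, 44.2161) (25.3272, 49) (0, 49)]
6. shoelace: 1166.1651

Area of P1's cell: 1166.1651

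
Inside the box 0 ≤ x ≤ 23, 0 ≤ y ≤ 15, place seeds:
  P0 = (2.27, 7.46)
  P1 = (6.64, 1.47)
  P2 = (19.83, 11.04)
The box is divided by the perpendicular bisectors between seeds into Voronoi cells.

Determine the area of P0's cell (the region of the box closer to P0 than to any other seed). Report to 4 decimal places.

Area of P0's cell: 104.4157

1. box [0,23]×[0,15]: [(0, 0) (23, 0) (23, 15) (0, 15)]
2. ⊥bis P0·P1 via (4.455,4.465): [(0, 1.2149) (18.8954, 15) (0, 15)]  |A|=130.238
3. ⊥bis P0·P2 via (11.05,9.25): [(0, 1.2149) (11.0453, 9.273) (9.8777, 15) (0, 15)]  |A|=104.4157
4. canonical 4-gon: [(0, 1.2149) (11.0453, 9.273) (9.8777, 15) (0, 15)]
5. shoelace: 104.4157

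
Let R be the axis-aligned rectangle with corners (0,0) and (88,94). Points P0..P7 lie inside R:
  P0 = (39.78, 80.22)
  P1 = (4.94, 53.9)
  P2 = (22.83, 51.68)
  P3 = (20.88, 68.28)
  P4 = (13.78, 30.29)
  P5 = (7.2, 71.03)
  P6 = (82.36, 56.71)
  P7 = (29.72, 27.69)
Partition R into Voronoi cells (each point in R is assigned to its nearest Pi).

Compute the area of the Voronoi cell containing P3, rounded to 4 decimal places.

Area of P3's cell: 430.9666

1. box [0,88]×[0,94]: [(0, 0) (88, 0) (88, 94) (0, 94)]
2. ⊥bis P3·P0 via (30.33,74.25): [(0, 0) (77.2371, 0) (17.853, 94) (0, 94)]  |A|=4469.2375
3. ⊥bis P3·P1 via (12.91,61.09): [(0, 75.4005) (68.0213, 0) (77.2371, 0) (17.853, 94) (0, 94)]  |A|=1904.8163
4. ⊥bis P3·P2 via (21.855,59.98): [(0, 75.4005) (14.6725, 59.1363) (38.1367, 61.8926) (17.853, 94) (0, 94)]  |A|=852.3035
5. ⊥bis P3·P4 via (17.33,49.285): [(0, 75.4005) (14.6725, 59.1363) (38.1367, 61.8926) (17.853, 94) (0, 94)]  |A|=852.3035
6. ⊥bis P3·P5 via (14.04,69.655): [(12.4261, 61.6264) (14.6725, 59.1363) (38.1367, 61.8926) (18.673, 92.702)]  |A|=430.9666
7. ⊥bis P3·P6 via (51.62,62.495): [(12.4261, 61.6264) (14.6725, 59.1363) (38.1367, 61.8926) (18.673, 92.702)]  |A|=430.9666
8. ⊥bis P3·P7 via (25.3,47.985): [(12.4261, 61.6264) (14.6725, 59.1363) (38.1367, 61.8926) (18.673, 92.702)]  |A|=430.9666
9. canonical 4-gon: [(12.4261, 61.6264) (14.6725, 59.1363) (38.1367, 61.8926) (18.673, 92.702)]
10. shoelace: 430.9666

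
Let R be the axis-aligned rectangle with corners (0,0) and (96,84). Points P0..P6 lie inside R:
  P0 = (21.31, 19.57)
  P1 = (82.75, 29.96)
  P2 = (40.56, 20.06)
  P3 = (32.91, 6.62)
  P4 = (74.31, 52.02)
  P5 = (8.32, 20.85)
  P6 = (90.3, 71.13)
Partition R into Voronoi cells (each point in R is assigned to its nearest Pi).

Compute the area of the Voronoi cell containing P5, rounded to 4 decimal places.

Area of P5's cell: 1420.3484

1. box [0,96]×[0,84]: [(0, 0) (96, 0) (96, 84) (0, 84)]
2. ⊥bis P5·P0 via (14.815,20.21): [(0, 0) (12.8236, 0) (21.1007, 84) (0, 84)]  |A|=1424.8188
3. ⊥bis P5·P1 via (45.535,25.405): [(0, 0) (12.8236, 0) (21.1007, 84) (0, 84)]  |A|=1424.8188
4. ⊥bis P5·P2 via (24.44,20.455): [(0, 0) (12.8236, 0) (21.1007, 84) (0, 84)]  |A|=1424.8188
5. ⊥bis P5·P3 via (20.615,13.735): [(0, 0) (12.6667, 0) (12.8558, 0.3267) (21.1007, 84) (0, 84)]  |A|=1424.7932
6. ⊥bis P5·P4 via (41.315,36.435): [(0, 0) (12.6667, 0) (12.8558, 0.3267) (20.7119, 80.0539) (18.8479, 84) (0, 84)]  |A|=1420.3484
7. ⊥bis P5·P6 via (49.31,45.99): [(0, 0) (12.6667, 0) (12.8558, 0.3267) (20.7119, 80.0539) (18.8479, 84) (0, 84)]  |A|=1420.3484
8. canonical 6-gon: [(0, 0) (12.6667, 0) (12.8558, 0.3267) (20.7119, 80.0539) (18.8479, 84) (0, 84)]
9. shoelace: 1420.3484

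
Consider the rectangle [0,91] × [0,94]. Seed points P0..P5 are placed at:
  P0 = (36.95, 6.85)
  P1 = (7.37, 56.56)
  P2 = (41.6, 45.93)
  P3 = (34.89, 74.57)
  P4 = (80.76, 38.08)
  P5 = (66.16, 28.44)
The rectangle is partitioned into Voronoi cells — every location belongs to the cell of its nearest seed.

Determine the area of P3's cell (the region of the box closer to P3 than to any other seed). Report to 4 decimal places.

Area of P3's cell: 1996.9126

1. box [0,91]×[0,94]: [(0, 0) (91, 0) (91, 94) (0, 94)]
2. ⊥bis P3·P0 via (35.92,40.71): [(0, 39.6173) (91, 42.3855) (91, 94) (0, 94)]  |A|=4822.871
3. ⊥bis P3·P1 via (21.13,65.565): [(37.3671, 40.754) (91, 42.3855) (91, 94) (2.5212, 94)]  |A|=3739.6873
4. ⊥bis P3·P2 via (38.245,60.25): [(26.4212, 57.4798) (91, 72.6098) (91, 94) (2.5212, 94)]  |A|=2306.3057
5. ⊥bis P3·P4 via (57.825,56.325): [(26.4212, 57.4798) (66.1479, 66.7873) (87.7958, 94) (2.5212, 94)]  |A|=1996.9126
6. ⊥bis P3·P5 via (50.525,51.505): [(26.4212, 57.4798) (66.1479, 66.7873) (87.7958, 94) (2.5212, 94)]  |A|=1996.9126
7. canonical 4-gon: [(26.4212, 57.4798) (66.1479, 66.7873) (87.7958, 94) (2.5212, 94)]
8. shoelace: 1996.9126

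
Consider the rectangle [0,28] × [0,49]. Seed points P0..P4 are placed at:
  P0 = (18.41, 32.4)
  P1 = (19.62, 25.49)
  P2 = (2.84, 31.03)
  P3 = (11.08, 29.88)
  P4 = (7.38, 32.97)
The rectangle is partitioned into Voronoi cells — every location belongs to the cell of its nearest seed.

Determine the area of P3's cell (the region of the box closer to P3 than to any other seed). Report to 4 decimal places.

1. box [0,28]×[0,49]: [(0, 0) (28, 0) (28, 49) (0, 49)]
2. ⊥bis P3·P0 via (14.745,31.14): [(0, 0) (25.4507, 0) (8.6049, 49) (0, 49)]  |A|=834.3614
3. ⊥bis P3·P1 via (15.35,27.685): [(0, 0) (1.1185, 0) (15.6992, 28.3644) (8.6049, 49) (0, 49)]  |A|=489.2772
4. ⊥bis P3·P2 via (6.96,30.455): [(3.3026, 4.2488) (15.6992, 28.3644) (9.2758, 47.0484)]  |A|=193.2617
5. ⊥bis P3·P4 via (9.23,31.425): [(6.6671, 28.3561) (3.3026, 4.2488) (15.6992, 28.3644) (13.0673, 36.0199)]  |A|=143.4405
6. canonical 4-gon: [(6.6671, 28.3561) (3.3026, 4.2488) (15.6992, 28.3644) (13.0673, 36.0199)]
7. shoelace: 143.4405

Area of P3's cell: 143.4405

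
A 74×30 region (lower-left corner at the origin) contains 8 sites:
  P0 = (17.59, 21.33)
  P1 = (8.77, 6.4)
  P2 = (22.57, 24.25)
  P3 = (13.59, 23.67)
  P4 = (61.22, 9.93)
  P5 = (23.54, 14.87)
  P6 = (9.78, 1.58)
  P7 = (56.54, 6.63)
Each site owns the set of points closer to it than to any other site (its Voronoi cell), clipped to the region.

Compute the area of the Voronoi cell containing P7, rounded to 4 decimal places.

Area of P7's cell: 386.8390

1. box [0,74]×[0,30]: [(0, 0) (74, 0) (74, 30) (0, 30)]
2. ⊥bis P7·P0 via (37.065,13.98): [(31.7889, 0) (74, 0) (74, 30) (43.1111, 30)]  |A|=1096.5013
3. ⊥bis P7·P1 via (32.655,6.515): [(32.6751, 2.3482) (32.6864, 0) (74, 0) (74, 30) (43.1111, 30)]  |A|=1095.4476
4. ⊥bis P7·P2 via (39.555,15.44): [(32.6759, 2.1776) (32.6864, 0) (74, 0) (74, 30) (47.1072, 30)]  |A|=1038.9555
5. ⊥bis P7·P3 via (35.065,15.15): [(32.6759, 2.1776) (32.6864, 0) (74, 0) (74, 30) (47.1072, 30)]  |A|=1038.9555
6. ⊥bis P7·P4 via (58.88,8.28): [(45.6057, 27.1053) (32.6759, 2.1776) (32.6864, 0) (64.7185, 0)]  |A|=448.3289
7. ⊥bis P7·P5 via (40.04,10.75): [(45.6057, 27.1053) (42.7483, 21.5965) (37.3558, 0) (64.7185, 0)]  |A|=386.839
8. ⊥bis P7·P6 via (33.16,4.105): [(45.6057, 27.1053) (42.7483, 21.5965) (37.3558, 0) (64.7185, 0)]  |A|=386.839
9. canonical 4-gon: [(45.6057, 27.1053) (42.7483, 21.5965) (37.3558, 0) (64.7185, 0)]
10. shoelace: 386.839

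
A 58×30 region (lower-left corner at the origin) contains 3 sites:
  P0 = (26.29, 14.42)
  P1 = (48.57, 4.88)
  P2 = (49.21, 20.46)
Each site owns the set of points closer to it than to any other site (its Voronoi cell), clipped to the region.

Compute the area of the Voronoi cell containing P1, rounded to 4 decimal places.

Area of P1's cell: 278.9879

1. box [0,58]×[0,30]: [(0, 0) (58, 0) (58, 30) (0, 30)]
2. ⊥bis P1·P0 via (37.43,9.65): [(33.298, 0) (58, 0) (58, 30) (46.1436, 30)]  |A|=548.376
3. ⊥bis P1·P2 via (48.89,12.67): [(38.8989, 13.0804) (33.298, 0) (58, 0) (58, 12.2958)]  |A|=278.9879
4. canonical 4-gon: [(38.8989, 13.0804) (33.298, 0) (58, 0) (58, 12.2958)]
5. shoelace: 278.9879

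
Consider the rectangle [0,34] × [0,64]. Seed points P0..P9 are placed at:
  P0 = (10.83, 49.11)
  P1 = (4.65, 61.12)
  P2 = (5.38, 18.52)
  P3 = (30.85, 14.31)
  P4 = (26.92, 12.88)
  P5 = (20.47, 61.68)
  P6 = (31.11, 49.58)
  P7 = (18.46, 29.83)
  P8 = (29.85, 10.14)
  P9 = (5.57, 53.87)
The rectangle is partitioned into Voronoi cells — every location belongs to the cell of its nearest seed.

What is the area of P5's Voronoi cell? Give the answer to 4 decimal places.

1. box [0,34]×[0,64]: [(0, 0) (34, 0) (34, 64) (0, 64)]
2. ⊥bis P5·P0 via (15.65,55.395): [(34, 41.3223) (34, 64) (4.4296, 64)]  |A|=335.2947
3. ⊥bis P5·P1 via (12.56,61.4): [(12.6923, 57.6633) (34, 41.3223) (34, 64) (12.468, 64)]  |A|=309.8263
4. ⊥bis P5·P2 via (12.925,40.1): [(12.6923, 57.6633) (34, 41.3223) (34, 64) (12.468, 64)]  |A|=309.8263
5. ⊥bis P5·P3 via (25.66,37.995): [(12.6923, 57.6633) (34, 41.3223) (34, 64) (12.468, 64)]  |A|=309.8263
6. ⊥bis P5·P4 via (23.695,37.28): [(12.6923, 57.6633) (34, 41.3223) (34, 64) (12.468, 64)]  |A|=309.8263
7. ⊥bis P5·P6 via (25.79,55.63): [(12.6923, 57.6633) (20.9235, 51.3507) (34, 62.8494) (34, 64) (12.468, 64)]  |A|=169.077
8. ⊥bis P5·P7 via (19.465,45.755): [(12.6923, 57.6633) (20.9235, 51.3507) (34, 62.8494) (34, 64) (12.468, 64)]  |A|=169.077
9. ⊥bis P5·P8 via (25.16,35.91): [(12.6923, 57.6633) (20.9235, 51.3507) (34, 62.8494) (34, 64) (12.468, 64)]  |A|=169.077
10. ⊥bis P5·P9 via (13.02,57.775): [(12.6643, 58.4536) (13.3382, 57.1679) (20.9235, 51.3507) (34, 62.8494) (34, 64) (12.468, 64)]  |A|=168.8287
11. canonical 6-gon: [(12.6643, 58.4536) (13.3382, 57.1679) (20.9235, 51.3507) (34, 62.8494) (34, 64) (12.468, 64)]
12. shoelace: 168.8287

Area of P5's cell: 168.8287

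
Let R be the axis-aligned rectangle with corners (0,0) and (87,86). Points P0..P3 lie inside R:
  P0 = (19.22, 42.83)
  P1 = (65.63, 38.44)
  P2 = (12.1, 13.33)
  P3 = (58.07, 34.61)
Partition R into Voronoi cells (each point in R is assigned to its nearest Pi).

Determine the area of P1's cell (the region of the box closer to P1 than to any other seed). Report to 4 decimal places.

1. box [0,87]×[0,86]: [(0, 0) (87, 0) (87, 86) (0, 86)]
2. ⊥bis P1·P0 via (42.425,40.635): [(38.5813, 0) (87, 0) (87, 86) (46.7162, 86)]  |A|=3814.211
3. ⊥bis P1·P2 via (38.865,25.885): [(40.6665, 22.0445) (51.0072, 0) (87, 0) (87, 86) (46.7162, 86)]  |A|=3677.249
4. ⊥bis P1·P3 via (61.85,36.525): [(45.1537, 69.4817) (80.3541, 0) (87, 0) (87, 86) (46.7162, 86)]  |A|=2362.9876
5. canonical 5-gon: [(45.1537, 69.4817) (80.3541, 0) (87, 0) (87, 86) (46.7162, 86)]
6. shoelace: 2362.9876

Area of P1's cell: 2362.9876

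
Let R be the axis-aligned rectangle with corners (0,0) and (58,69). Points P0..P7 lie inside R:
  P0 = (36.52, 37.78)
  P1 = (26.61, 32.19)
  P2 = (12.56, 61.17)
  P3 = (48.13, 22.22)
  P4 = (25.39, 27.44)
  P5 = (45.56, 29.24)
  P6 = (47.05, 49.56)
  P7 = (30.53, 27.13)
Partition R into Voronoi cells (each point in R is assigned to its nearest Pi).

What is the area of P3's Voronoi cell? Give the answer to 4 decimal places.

Area of P3's cell: 577.3003

1. box [0,58]×[0,69]: [(0, 0) (58, 0) (58, 69) (0, 69)]
2. ⊥bis P3·P0 via (42.325,30): [(2.1183, 0) (58, 0) (58, 41.6958)]  |A|=1165.0167
3. ⊥bis P3·P1 via (37.37,27.205): [(36.7312, 25.8262) (24.7662, 0) (58, 0) (58, 41.6958)]  |A|=872.5613
4. ⊥bis P3·P2 via (30.345,41.695): [(36.7312, 25.8262) (24.7662, 0) (58, 0) (58, 41.6958)]  |A|=872.5613
5. ⊥bis P3·P4 via (36.76,24.83): [(37.0419, 26.058) (31.0602, 0) (58, 0) (58, 41.6958)]  |A|=787.9312
6. ⊥bis P3·P5 via (46.845,25.73): [(36.0603, 21.7817) (31.0602, 0) (58, 0) (58, 29.8138)]  |A|=620.451
7. ⊥bis P3·P6 via (47.59,35.89): [(36.0603, 21.7817) (31.0602, 0) (58, 0) (58, 29.8138)]  |A|=620.451
8. ⊥bis P3·P7 via (39.33,24.675): [(38.803, 22.7858) (32.4462, 0) (58, 0) (58, 29.8138)]  |A|=577.3003
9. canonical 4-gon: [(38.803, 22.7858) (32.4462, 0) (58, 0) (58, 29.8138)]
10. shoelace: 577.3003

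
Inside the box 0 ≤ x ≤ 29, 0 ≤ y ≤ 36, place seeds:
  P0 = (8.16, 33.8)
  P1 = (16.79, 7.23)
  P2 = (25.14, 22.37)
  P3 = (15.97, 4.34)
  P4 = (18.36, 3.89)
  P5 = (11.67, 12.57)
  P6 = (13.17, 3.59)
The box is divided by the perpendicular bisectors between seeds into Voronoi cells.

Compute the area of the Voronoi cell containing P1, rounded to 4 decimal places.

Area of P1's cell: 78.4222

1. box [0,29]×[0,36]: [(0, 0) (29, 0) (29, 36) (0, 36)]
2. ⊥bis P1·P0 via (12.475,20.515): [(0, 16.4631) (0, 0) (29, 0) (29, 25.8824)]  |A|=614.009
3. ⊥bis P1·P2 via (20.965,14.8): [(11.2967, 20.1323) (0, 16.4631) (0, 0) (29, 0) (29, 10.3685)]  |A|=476.6859
4. ⊥bis P1·P3 via (16.38,5.785): [(11.2967, 20.1323) (0, 16.4631) (0, 10.4326) (29, 2.2042) (29, 10.3685)]  |A|=293.4515
5. ⊥bis P1·P4 via (17.575,5.56): [(28.45, 10.6719) (11.2967, 20.1323) (0, 16.4631) (0, 10.4326) (17.4237, 5.4889)]  |A|=243.0974
6. ⊥bis P1·P5 via (14.23,9.9): [(28.45, 10.6719) (19.9337, 15.3688) (11.4092, 7.1954) (17.4237, 5.4889)]  |A|=79.8174
7. ⊥bis P1·P6 via (14.98,5.41): [(28.45, 10.6719) (19.9337, 15.3688) (12.3132, 8.0622) (13.8935, 6.4905) (17.4237, 5.4889)]  |A|=78.4222
8. canonical 5-gon: [(28.45, 10.6719) (19.9337, 15.3688) (12.3132, 8.0622) (13.8935, 6.4905) (17.4237, 5.4889)]
9. shoelace: 78.4222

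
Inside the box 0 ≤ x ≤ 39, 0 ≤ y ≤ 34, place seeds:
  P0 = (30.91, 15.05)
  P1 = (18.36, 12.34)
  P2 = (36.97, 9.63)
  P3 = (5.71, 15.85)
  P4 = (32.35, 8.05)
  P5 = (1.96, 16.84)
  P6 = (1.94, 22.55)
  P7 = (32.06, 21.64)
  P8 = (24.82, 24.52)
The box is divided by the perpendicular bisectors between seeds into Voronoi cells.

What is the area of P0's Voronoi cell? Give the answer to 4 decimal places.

1. box [0,39]×[0,34]: [(0, 0) (39, 0) (39, 34) (0, 34)]
2. ⊥bis P0·P1 via (24.635,13.695): [(27.5922, 0) (39, 0) (39, 34) (20.2504, 34)]  |A|=512.6748
3. ⊥bis P0·P2 via (33.94,12.34): [(26.6803, 4.2231) (39, 17.9975) (39, 34) (20.2504, 34)]  |A|=377.7251
4. ⊥bis P0·P3 via (18.31,15.45): [(26.6803, 4.2231) (39, 17.9975) (39, 34) (20.2504, 34)]  |A|=377.7251
5. ⊥bis P0·P4 via (31.63,11.55): [(25.376, 10.2635) (33.595, 11.9542) (39, 17.9975) (39, 34) (20.2504, 34)]  |A|=351.7997
6. ⊥bis P0·P5 via (16.435,15.945): [(25.376, 10.2635) (33.595, 11.9542) (39, 17.9975) (39, 34) (20.2504, 34)]  |A|=351.7997
7. ⊥bis P0·P6 via (16.425,18.8): [(20.3003, 33.769) (25.376, 10.2635) (33.595, 11.9542) (39, 17.9975) (39, 34) (20.3601, 34)]  |A|=351.787
8. ⊥bis P0·P7 via (31.485,18.345): [(23.3233, 19.7693) (25.376, 10.2635) (33.595, 11.9542) (38.2543, 17.1637)]  |A|=85.7606
9. ⊥bis P0·P8 via (27.865,19.785): [(26.8764, 19.1492) (23.8741, 17.2185) (25.376, 10.2635) (33.595, 11.9542) (38.2543, 17.1637)]  |A|=81.3999
10. canonical 5-gon: [(26.8764, 19.1492) (23.8741, 17.2185) (25.376, 10.2635) (33.595, 11.9542) (38.2543, 17.1637)]
11. shoelace: 81.3999

Area of P0's cell: 81.3999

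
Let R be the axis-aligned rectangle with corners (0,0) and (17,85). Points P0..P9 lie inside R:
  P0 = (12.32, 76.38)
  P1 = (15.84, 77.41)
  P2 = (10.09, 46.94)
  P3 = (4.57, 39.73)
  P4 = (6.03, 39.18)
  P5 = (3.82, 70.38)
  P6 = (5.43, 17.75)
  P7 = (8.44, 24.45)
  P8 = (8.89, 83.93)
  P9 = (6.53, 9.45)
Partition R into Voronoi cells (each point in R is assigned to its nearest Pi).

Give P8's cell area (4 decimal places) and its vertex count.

Area of P8's cell: 82.8554 (5 vertices)

1. box [0,17]×[0,85]: [(0, 0) (17, 0) (17, 85) (0, 85)]
2. ⊥bis P8·P0 via (10.605,80.155): [(0, 75.3371) (17, 83.0603) (17, 85) (0, 85)]  |A|=98.6223
3. ⊥bis P8·P1 via (12.365,80.67): [(0, 75.3371) (12.8303, 81.1659) (16.4271, 85) (0, 85)]  |A|=93.48
4. ⊥bis P8·P2 via (9.49,65.435): [(0, 75.3371) (12.8303, 81.1659) (16.4271, 85) (0, 85)]  |A|=93.48
5. ⊥bis P8·P3 via (6.73,61.83): [(0, 75.3371) (12.8303, 81.1659) (16.4271, 85) (0, 85)]  |A|=93.48
6. ⊥bis P8·P4 via (7.46,61.555): [(0, 75.3371) (12.8303, 81.1659) (16.4271, 85) (0, 85)]  |A|=93.48
7. ⊥bis P8·P5 via (6.355,77.155): [(0, 79.5328) (5.0644, 77.6379) (12.8303, 81.1659) (16.4271, 85) (0, 85)]  |A|=82.8554
8. ⊥bis P8·P6 via (7.16,50.84): [(0, 79.5328) (5.0644, 77.6379) (12.8303, 81.1659) (16.4271, 85) (0, 85)]  |A|=82.8554
9. ⊥bis P8·P7 via (8.665,54.19): [(0, 79.5328) (5.0644, 77.6379) (12.8303, 81.1659) (16.4271, 85) (0, 85)]  |A|=82.8554
10. ⊥bis P8·P9 via (7.71,46.69): [(0, 79.5328) (5.0644, 77.6379) (12.8303, 81.1659) (16.4271, 85) (0, 85)]  |A|=82.8554
11. canonical 5-gon: [(0, 79.5328) (5.0644, 77.6379) (12.8303, 81.1659) (16.4271, 85) (0, 85)]
12. shoelace: 82.8554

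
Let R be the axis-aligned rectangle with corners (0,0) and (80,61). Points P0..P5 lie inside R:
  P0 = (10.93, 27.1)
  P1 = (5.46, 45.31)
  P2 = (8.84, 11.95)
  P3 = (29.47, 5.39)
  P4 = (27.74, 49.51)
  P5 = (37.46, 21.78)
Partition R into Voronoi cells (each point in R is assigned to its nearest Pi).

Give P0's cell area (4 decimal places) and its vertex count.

Area of P0's cell: 424.2166 (6 vertices)

1. box [0,80]×[0,61]: [(0, 0) (80, 0) (80, 61) (0, 61)]
2. ⊥bis P0·P1 via (8.195,36.205): [(0, 33.7433) (0, 0) (80, 0) (80, 57.7741)]  |A|=3660.6981
3. ⊥bis P0·P2 via (9.885,19.525): [(0, 33.7433) (0, 20.8887) (80, 9.8524) (80, 57.7741)]  |A|=2431.0564
4. ⊥bis P0·P3 via (20.2,16.245): [(62.7689, 52.5981) (0, 33.7433) (0, 20.8887) (22.0721, 17.8437)]  |A|=848.9472
5. ⊥bis P0·P4 via (19.335,38.305): [(33.5478, 27.6438) (18.1486, 39.1949) (0, 33.7433) (0, 20.8887) (22.0721, 17.8437)]  |A|=488.0416
6. ⊥bis P0·P5 via (24.195,24.44): [(23.0376, 18.6683) (25.9763, 33.3233) (18.1486, 39.1949) (0, 33.7433) (0, 20.8887) (22.0721, 17.8437)]  |A|=424.2166
7. canonical 6-gon: [(23.0376, 18.6683) (25.9763, 33.3233) (18.1486, 39.1949) (0, 33.7433) (0, 20.8887) (22.0721, 17.8437)]
8. shoelace: 424.2166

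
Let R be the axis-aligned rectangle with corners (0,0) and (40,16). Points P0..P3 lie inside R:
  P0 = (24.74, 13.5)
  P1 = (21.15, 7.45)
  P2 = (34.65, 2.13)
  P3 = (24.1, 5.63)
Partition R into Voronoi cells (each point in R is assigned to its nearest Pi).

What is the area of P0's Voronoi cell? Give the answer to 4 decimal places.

1. box [0,40]×[0,16]: [(0, 0) (40, 0) (40, 16) (0, 16)]
2. ⊥bis P0·P1 via (22.945,10.475): [(40, 0.3548) (40, 16) (13.6341, 16)]  |A|=206.2507
3. ⊥bis P0·P2 via (29.695,7.815): [(28.7766, 7.0146) (39.0859, 16) (13.6341, 16)]  |A|=114.3477
4. ⊥bis P0·P3 via (24.42,9.565): [(24.4879, 9.5595) (31.0813, 9.0233) (39.0859, 16) (13.6341, 16)]  |A|=107.1076
5. canonical 4-gon: [(24.4879, 9.5595) (31.0813, 9.0233) (39.0859, 16) (13.6341, 16)]
6. shoelace: 107.1076

Area of P0's cell: 107.1076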